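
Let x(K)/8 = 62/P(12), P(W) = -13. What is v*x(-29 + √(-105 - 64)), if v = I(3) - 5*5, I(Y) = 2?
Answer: 11408/13 ≈ 877.54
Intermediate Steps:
v = -23 (v = 2 - 5*5 = 2 - 25 = -23)
x(K) = -496/13 (x(K) = 8*(62/(-13)) = 8*(62*(-1/13)) = 8*(-62/13) = -496/13)
v*x(-29 + √(-105 - 64)) = -23*(-496/13) = 11408/13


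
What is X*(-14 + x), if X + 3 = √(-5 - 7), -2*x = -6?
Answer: 33 - 22*I*√3 ≈ 33.0 - 38.105*I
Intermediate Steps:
x = 3 (x = -½*(-6) = 3)
X = -3 + 2*I*√3 (X = -3 + √(-5 - 7) = -3 + √(-12) = -3 + 2*I*√3 ≈ -3.0 + 3.4641*I)
X*(-14 + x) = (-3 + 2*I*√3)*(-14 + 3) = (-3 + 2*I*√3)*(-11) = 33 - 22*I*√3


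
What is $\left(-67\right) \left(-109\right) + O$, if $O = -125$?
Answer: $7178$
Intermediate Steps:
$\left(-67\right) \left(-109\right) + O = \left(-67\right) \left(-109\right) - 125 = 7303 - 125 = 7178$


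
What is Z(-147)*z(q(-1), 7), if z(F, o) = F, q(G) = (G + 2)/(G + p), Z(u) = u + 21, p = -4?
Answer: 126/5 ≈ 25.200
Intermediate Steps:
Z(u) = 21 + u
q(G) = (2 + G)/(-4 + G) (q(G) = (G + 2)/(G - 4) = (2 + G)/(-4 + G))
Z(-147)*z(q(-1), 7) = (21 - 147)*((2 - 1)/(-4 - 1)) = -126/(-5) = -(-126)/5 = -126*(-1/5) = 126/5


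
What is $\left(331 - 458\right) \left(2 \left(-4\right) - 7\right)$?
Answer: $1905$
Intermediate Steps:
$\left(331 - 458\right) \left(2 \left(-4\right) - 7\right) = - 127 \left(-8 - 7\right) = \left(-127\right) \left(-15\right) = 1905$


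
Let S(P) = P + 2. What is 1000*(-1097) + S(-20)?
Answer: -1097018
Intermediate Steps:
S(P) = 2 + P
1000*(-1097) + S(-20) = 1000*(-1097) + (2 - 20) = -1097000 - 18 = -1097018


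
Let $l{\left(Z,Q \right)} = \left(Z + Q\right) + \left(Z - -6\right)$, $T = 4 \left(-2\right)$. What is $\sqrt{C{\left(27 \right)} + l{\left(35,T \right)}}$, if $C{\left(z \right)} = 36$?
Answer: $2 \sqrt{26} \approx 10.198$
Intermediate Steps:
$T = -8$
$l{\left(Z,Q \right)} = 6 + Q + 2 Z$ ($l{\left(Z,Q \right)} = \left(Q + Z\right) + \left(Z + 6\right) = \left(Q + Z\right) + \left(6 + Z\right) = 6 + Q + 2 Z$)
$\sqrt{C{\left(27 \right)} + l{\left(35,T \right)}} = \sqrt{36 + \left(6 - 8 + 2 \cdot 35\right)} = \sqrt{36 + \left(6 - 8 + 70\right)} = \sqrt{36 + 68} = \sqrt{104} = 2 \sqrt{26}$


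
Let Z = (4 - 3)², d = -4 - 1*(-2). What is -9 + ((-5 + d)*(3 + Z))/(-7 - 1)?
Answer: -11/2 ≈ -5.5000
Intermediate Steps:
d = -2 (d = -4 + 2 = -2)
Z = 1 (Z = 1² = 1)
-9 + ((-5 + d)*(3 + Z))/(-7 - 1) = -9 + ((-5 - 2)*(3 + 1))/(-7 - 1) = -9 + (-7*4)/(-8) = -9 - ⅛*(-28) = -9 + 7/2 = -11/2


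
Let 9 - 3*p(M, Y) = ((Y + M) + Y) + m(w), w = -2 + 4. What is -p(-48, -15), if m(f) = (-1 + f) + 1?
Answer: -85/3 ≈ -28.333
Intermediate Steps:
w = 2
m(f) = f
p(M, Y) = 7/3 - 2*Y/3 - M/3 (p(M, Y) = 3 - (((Y + M) + Y) + 2)/3 = 3 - (((M + Y) + Y) + 2)/3 = 3 - ((M + 2*Y) + 2)/3 = 3 - (2 + M + 2*Y)/3 = 3 + (-⅔ - 2*Y/3 - M/3) = 7/3 - 2*Y/3 - M/3)
-p(-48, -15) = -(7/3 - ⅔*(-15) - ⅓*(-48)) = -(7/3 + 10 + 16) = -1*85/3 = -85/3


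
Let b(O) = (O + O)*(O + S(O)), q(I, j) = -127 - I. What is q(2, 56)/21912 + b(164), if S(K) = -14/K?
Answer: 392692213/7304 ≈ 53764.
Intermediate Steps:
b(O) = 2*O*(O - 14/O) (b(O) = (O + O)*(O - 14/O) = (2*O)*(O - 14/O) = 2*O*(O - 14/O))
q(2, 56)/21912 + b(164) = (-127 - 1*2)/21912 + (-28 + 2*164**2) = (-127 - 2)*(1/21912) + (-28 + 2*26896) = -129*1/21912 + (-28 + 53792) = -43/7304 + 53764 = 392692213/7304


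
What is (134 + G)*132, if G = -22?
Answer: 14784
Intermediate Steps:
(134 + G)*132 = (134 - 22)*132 = 112*132 = 14784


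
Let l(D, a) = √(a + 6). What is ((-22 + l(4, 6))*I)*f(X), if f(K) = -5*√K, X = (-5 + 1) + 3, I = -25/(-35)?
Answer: 50*I*(11 - √3)/7 ≈ 66.2*I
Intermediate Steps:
l(D, a) = √(6 + a)
I = 5/7 (I = -25*(-1/35) = 5/7 ≈ 0.71429)
X = -1 (X = -4 + 3 = -1)
((-22 + l(4, 6))*I)*f(X) = ((-22 + √(6 + 6))*(5/7))*(-5*I) = ((-22 + √12)*(5/7))*(-5*I) = ((-22 + 2*√3)*(5/7))*(-5*I) = (-110/7 + 10*√3/7)*(-5*I) = -5*I*(-110/7 + 10*√3/7)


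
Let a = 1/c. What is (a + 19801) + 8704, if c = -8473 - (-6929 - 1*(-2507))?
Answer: 115473754/4051 ≈ 28505.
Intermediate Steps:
c = -4051 (c = -8473 - (-6929 + 2507) = -8473 - 1*(-4422) = -8473 + 4422 = -4051)
a = -1/4051 (a = 1/(-4051) = -1/4051 ≈ -0.00024685)
(a + 19801) + 8704 = (-1/4051 + 19801) + 8704 = 80213850/4051 + 8704 = 115473754/4051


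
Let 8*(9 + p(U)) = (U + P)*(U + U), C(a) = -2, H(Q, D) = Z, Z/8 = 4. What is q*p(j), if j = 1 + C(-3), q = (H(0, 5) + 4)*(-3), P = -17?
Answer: 486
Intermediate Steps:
Z = 32 (Z = 8*4 = 32)
H(Q, D) = 32
q = -108 (q = (32 + 4)*(-3) = 36*(-3) = -108)
j = -1 (j = 1 - 2 = -1)
p(U) = -9 + U*(-17 + U)/4 (p(U) = -9 + ((U - 17)*(U + U))/8 = -9 + ((-17 + U)*(2*U))/8 = -9 + (2*U*(-17 + U))/8 = -9 + U*(-17 + U)/4)
q*p(j) = -108*(-9 - 17/4*(-1) + (¼)*(-1)²) = -108*(-9 + 17/4 + (¼)*1) = -108*(-9 + 17/4 + ¼) = -108*(-9/2) = 486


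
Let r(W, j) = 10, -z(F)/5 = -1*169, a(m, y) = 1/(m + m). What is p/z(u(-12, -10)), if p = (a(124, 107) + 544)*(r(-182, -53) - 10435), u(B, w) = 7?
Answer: -281293605/41912 ≈ -6711.5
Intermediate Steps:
a(m, y) = 1/(2*m)
z(F) = 845 (z(F) = -(-5)*169 = -5*(-169) = 845)
p = -1406468025/248 (p = ((1/2)/124 + 544)*(10 - 10435) = ((1/2)*(1/124) + 544)*(-10425) = (1/248 + 544)*(-10425) = (134913/248)*(-10425) = -1406468025/248 ≈ -5.6712e+6)
p/z(u(-12, -10)) = -1406468025/248/845 = -1406468025/248*1/845 = -281293605/41912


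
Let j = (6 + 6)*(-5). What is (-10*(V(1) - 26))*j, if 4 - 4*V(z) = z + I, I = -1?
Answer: -15000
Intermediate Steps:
V(z) = 5/4 - z/4 (V(z) = 1 - (z - 1)/4 = 1 - (-1 + z)/4 = 1 + (¼ - z/4) = 5/4 - z/4)
j = -60 (j = 12*(-5) = -60)
(-10*(V(1) - 26))*j = -10*((5/4 - ¼*1) - 26)*(-60) = -10*((5/4 - ¼) - 26)*(-60) = -10*(1 - 26)*(-60) = -10*(-25)*(-60) = 250*(-60) = -15000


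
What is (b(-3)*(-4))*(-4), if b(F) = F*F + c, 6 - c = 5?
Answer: 160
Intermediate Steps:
c = 1 (c = 6 - 1*5 = 6 - 5 = 1)
b(F) = 1 + F² (b(F) = F*F + 1 = F² + 1 = 1 + F²)
(b(-3)*(-4))*(-4) = ((1 + (-3)²)*(-4))*(-4) = ((1 + 9)*(-4))*(-4) = (10*(-4))*(-4) = -40*(-4) = 160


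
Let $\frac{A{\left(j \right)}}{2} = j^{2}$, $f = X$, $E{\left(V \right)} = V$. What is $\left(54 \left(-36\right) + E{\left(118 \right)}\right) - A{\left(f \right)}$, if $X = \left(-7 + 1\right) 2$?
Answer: $-2114$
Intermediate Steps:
$X = -12$ ($X = \left(-6\right) 2 = -12$)
$f = -12$
$A{\left(j \right)} = 2 j^{2}$
$\left(54 \left(-36\right) + E{\left(118 \right)}\right) - A{\left(f \right)} = \left(54 \left(-36\right) + 118\right) - 2 \left(-12\right)^{2} = \left(-1944 + 118\right) - 2 \cdot 144 = -1826 - 288 = -2114$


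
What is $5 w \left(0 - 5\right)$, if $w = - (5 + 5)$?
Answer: $250$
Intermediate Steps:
$w = -10$ ($w = \left(-1\right) 10 = -10$)
$5 w \left(0 - 5\right) = 5 \left(-10\right) \left(0 - 5\right) = \left(-50\right) \left(-5\right) = 250$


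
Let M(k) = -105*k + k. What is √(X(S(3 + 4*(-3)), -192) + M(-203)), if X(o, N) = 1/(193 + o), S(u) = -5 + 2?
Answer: √762143390/190 ≈ 145.30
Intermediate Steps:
S(u) = -3
M(k) = -104*k
√(X(S(3 + 4*(-3)), -192) + M(-203)) = √(1/(193 - 3) - 104*(-203)) = √(1/190 + 21112) = √(4011281/190) = √762143390/190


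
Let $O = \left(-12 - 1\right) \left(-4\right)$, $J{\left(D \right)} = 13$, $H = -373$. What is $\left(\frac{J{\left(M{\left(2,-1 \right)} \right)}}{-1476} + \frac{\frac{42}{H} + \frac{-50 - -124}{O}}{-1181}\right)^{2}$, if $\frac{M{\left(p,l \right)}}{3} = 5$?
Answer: $\frac{7026788049231721}{71445828774845141136} \approx 9.8351 \cdot 10^{-5}$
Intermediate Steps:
$M{\left(p,l \right)} = 15$ ($M{\left(p,l \right)} = 3 \cdot 5 = 15$)
$O = 52$ ($O = \left(-13\right) \left(-4\right) = 52$)
$\left(\frac{J{\left(M{\left(2,-1 \right)} \right)}}{-1476} + \frac{\frac{42}{H} + \frac{-50 - -124}{O}}{-1181}\right)^{2} = \left(\frac{13}{-1476} + \frac{\frac{42}{-373} + \frac{-50 - -124}{52}}{-1181}\right)^{2} = \left(13 \left(- \frac{1}{1476}\right) + \left(42 \left(- \frac{1}{373}\right) + \left(-50 + 124\right) \frac{1}{52}\right) \left(- \frac{1}{1181}\right)\right)^{2} = \left(- \frac{13}{1476} + \left(- \frac{42}{373} + 74 \cdot \frac{1}{52}\right) \left(- \frac{1}{1181}\right)\right)^{2} = \left(- \frac{13}{1476} + \left(- \frac{42}{373} + \frac{37}{26}\right) \left(- \frac{1}{1181}\right)\right)^{2} = \left(- \frac{13}{1476} + \frac{12709}{9698} \left(- \frac{1}{1181}\right)\right)^{2} = \left(- \frac{13}{1476} - \frac{12709}{11453338}\right)^{2} = \left(- \frac{83825939}{8452563444}\right)^{2} = \frac{7026788049231721}{71445828774845141136}$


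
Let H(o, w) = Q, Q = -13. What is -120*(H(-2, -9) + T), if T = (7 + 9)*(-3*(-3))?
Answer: -15720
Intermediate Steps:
T = 144 (T = 16*9 = 144)
H(o, w) = -13
-120*(H(-2, -9) + T) = -120*(-13 + 144) = -120*131 = -15720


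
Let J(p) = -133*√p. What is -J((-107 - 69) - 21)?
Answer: 133*I*√197 ≈ 1866.7*I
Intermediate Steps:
-J((-107 - 69) - 21) = -(-133)*√((-107 - 69) - 21) = -(-133)*√(-176 - 21) = -(-133)*√(-197) = -(-133)*I*√197 = 133*I*√197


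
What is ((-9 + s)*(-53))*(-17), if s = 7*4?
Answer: 17119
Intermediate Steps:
s = 28
((-9 + s)*(-53))*(-17) = ((-9 + 28)*(-53))*(-17) = (19*(-53))*(-17) = -1007*(-17) = 17119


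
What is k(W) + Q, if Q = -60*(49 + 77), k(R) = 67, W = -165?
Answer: -7493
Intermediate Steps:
Q = -7560 (Q = -60*126 = -7560)
k(W) + Q = 67 - 7560 = -7493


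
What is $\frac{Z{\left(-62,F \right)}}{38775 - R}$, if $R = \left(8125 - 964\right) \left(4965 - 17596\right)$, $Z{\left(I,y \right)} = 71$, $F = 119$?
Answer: $\frac{71}{90489366} \approx 7.8462 \cdot 10^{-7}$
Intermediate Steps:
$R = -90450591$ ($R = 7161 \left(-12631\right) = -90450591$)
$\frac{Z{\left(-62,F \right)}}{38775 - R} = \frac{71}{38775 - -90450591} = \frac{71}{38775 + 90450591} = \frac{71}{90489366}$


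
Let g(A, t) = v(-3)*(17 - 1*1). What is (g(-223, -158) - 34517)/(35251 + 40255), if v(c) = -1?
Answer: -34533/75506 ≈ -0.45735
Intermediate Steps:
g(A, t) = -16 (g(A, t) = -(17 - 1*1) = -(17 - 1) = -1*16 = -16)
(g(-223, -158) - 34517)/(35251 + 40255) = (-16 - 34517)/(35251 + 40255) = -34533/75506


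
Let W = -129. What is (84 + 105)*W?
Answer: -24381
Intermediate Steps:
(84 + 105)*W = (84 + 105)*(-129) = 189*(-129) = -24381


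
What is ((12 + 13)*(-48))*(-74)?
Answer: 88800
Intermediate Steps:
((12 + 13)*(-48))*(-74) = (25*(-48))*(-74) = -1200*(-74) = 88800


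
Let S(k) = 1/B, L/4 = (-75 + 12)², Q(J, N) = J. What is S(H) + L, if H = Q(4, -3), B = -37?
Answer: 587411/37 ≈ 15876.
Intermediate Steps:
L = 15876 (L = 4*(-75 + 12)² = 4*(-63)² = 4*3969 = 15876)
H = 4
S(k) = -1/37 (S(k) = 1/(-37) = -1/37)
S(H) + L = -1/37 + 15876 = 587411/37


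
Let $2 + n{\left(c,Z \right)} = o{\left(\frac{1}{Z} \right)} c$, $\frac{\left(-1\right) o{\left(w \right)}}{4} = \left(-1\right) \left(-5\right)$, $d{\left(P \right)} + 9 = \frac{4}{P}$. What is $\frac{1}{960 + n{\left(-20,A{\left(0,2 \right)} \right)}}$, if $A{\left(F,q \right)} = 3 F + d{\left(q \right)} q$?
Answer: $\frac{1}{1358} \approx 0.00073638$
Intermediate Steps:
$d{\left(P \right)} = -9 + \frac{4}{P}$
$A{\left(F,q \right)} = 3 F + q \left(-9 + \frac{4}{q}\right)$ ($A{\left(F,q \right)} = 3 F + \left(-9 + \frac{4}{q}\right) q = 3 F + q \left(-9 + \frac{4}{q}\right)$)
$o{\left(w \right)} = -20$ ($o{\left(w \right)} = - 4 \left(\left(-1\right) \left(-5\right)\right) = \left(-4\right) 5 = -20$)
$n{\left(c,Z \right)} = -2 - 20 c$
$\frac{1}{960 + n{\left(-20,A{\left(0,2 \right)} \right)}} = \frac{1}{960 - -398} = \frac{1}{960 + \left(-2 + 400\right)} = \frac{1}{960 + 398} = \frac{1}{1358}$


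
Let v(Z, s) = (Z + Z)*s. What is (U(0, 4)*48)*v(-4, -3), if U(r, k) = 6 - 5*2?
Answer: -4608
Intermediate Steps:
U(r, k) = -4 (U(r, k) = 6 - 10 = -4)
v(Z, s) = 2*Z*s (v(Z, s) = (2*Z)*s = 2*Z*s)
(U(0, 4)*48)*v(-4, -3) = (-4*48)*(2*(-4)*(-3)) = -192*24 = -4608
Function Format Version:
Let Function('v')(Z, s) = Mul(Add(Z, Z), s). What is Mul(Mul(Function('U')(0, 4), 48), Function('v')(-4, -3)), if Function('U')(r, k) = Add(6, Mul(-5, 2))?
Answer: -4608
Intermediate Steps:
Function('U')(r, k) = -4 (Function('U')(r, k) = Add(6, -10) = -4)
Function('v')(Z, s) = Mul(2, Z, s) (Function('v')(Z, s) = Mul(Mul(2, Z), s) = Mul(2, Z, s))
Mul(Mul(Function('U')(0, 4), 48), Function('v')(-4, -3)) = Mul(Mul(-4, 48), Mul(2, -4, -3)) = Mul(-192, 24) = -4608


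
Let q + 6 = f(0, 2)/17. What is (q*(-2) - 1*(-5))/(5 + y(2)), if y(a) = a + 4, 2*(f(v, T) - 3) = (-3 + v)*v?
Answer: 283/187 ≈ 1.5134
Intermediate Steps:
f(v, T) = 3 + v*(-3 + v)/2 (f(v, T) = 3 + ((-3 + v)*v)/2 = 3 + (v*(-3 + v))/2 = 3 + v*(-3 + v)/2)
y(a) = 4 + a
q = -99/17 (q = -6 + (3 + (½)*0² - 3/2*0)/17 = -6 + (3 + (½)*0 + 0)*(1/17) = -6 + (3 + 0 + 0)*(1/17) = -6 + 3*(1/17) = -6 + 3/17 = -99/17 ≈ -5.8235)
(q*(-2) - 1*(-5))/(5 + y(2)) = (-99/17*(-2) - 1*(-5))/(5 + (4 + 2)) = (198/17 + 5)/(5 + 6) = (283/17)/11 = (1/11)*(283/17) = 283/187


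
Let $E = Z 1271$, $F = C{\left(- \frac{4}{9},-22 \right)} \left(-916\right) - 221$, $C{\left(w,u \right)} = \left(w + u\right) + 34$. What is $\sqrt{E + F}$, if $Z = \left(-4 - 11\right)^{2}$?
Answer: $\frac{\sqrt{2476522}}{3} \approx 524.57$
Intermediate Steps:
$Z = 225$ ($Z = \left(-15\right)^{2} = 225$)
$C{\left(w,u \right)} = 34 + u + w$ ($C{\left(w,u \right)} = \left(u + w\right) + 34 = 34 + u + w$)
$F = - \frac{97253}{9}$ ($F = \left(34 - 22 - \frac{4}{9}\right) \left(-916\right) - 221 = \frac{104}{9} \left(-916\right) - 221 = - \frac{95264}{9} - 221 = - \frac{97253}{9} \approx -10806.0$)
$E = 285975$ ($E = 225 \cdot 1271 = 285975$)
$\sqrt{E + F} = \sqrt{285975 - \frac{97253}{9}} = \sqrt{\frac{2476522}{9}} = \frac{\sqrt{2476522}}{3}$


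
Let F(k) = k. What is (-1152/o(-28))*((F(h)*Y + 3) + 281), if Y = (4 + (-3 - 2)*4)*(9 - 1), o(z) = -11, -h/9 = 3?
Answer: 391680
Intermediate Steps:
h = -27 (h = -9*3 = -27)
Y = -128 (Y = (4 - 5*4)*8 = (4 - 20)*8 = -16*8 = -128)
(-1152/o(-28))*((F(h)*Y + 3) + 281) = (-1152/(-11))*((-27*(-128) + 3) + 281) = (-1152*(-1/11))*((3456 + 3) + 281) = 1152*(3459 + 281)/11 = (1152/11)*3740 = 391680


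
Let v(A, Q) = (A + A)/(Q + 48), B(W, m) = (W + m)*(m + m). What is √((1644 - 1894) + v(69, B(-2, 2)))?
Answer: I*√3954/4 ≈ 15.72*I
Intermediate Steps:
B(W, m) = 2*m*(W + m) (B(W, m) = (W + m)*(2*m) = 2*m*(W + m))
v(A, Q) = 2*A/(48 + Q) (v(A, Q) = (2*A)/(48 + Q) = 2*A/(48 + Q))
√((1644 - 1894) + v(69, B(-2, 2))) = √((1644 - 1894) + 2*69/(48 + 2*2*(-2 + 2))) = √(-250 + 2*69/(48 + 2*2*0)) = √(-250 + 2*69/(48 + 0)) = √(-250 + 2*69/48) = √(-250 + 2*69*(1/48)) = √(-250 + 23/8) = √(-1977/8) = I*√3954/4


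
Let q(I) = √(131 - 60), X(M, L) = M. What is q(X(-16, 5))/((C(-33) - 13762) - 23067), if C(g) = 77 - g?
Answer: -√71/36719 ≈ -0.00022948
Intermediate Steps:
q(I) = √71
q(X(-16, 5))/((C(-33) - 13762) - 23067) = √71/(((77 - 1*(-33)) - 13762) - 23067) = √71/(((77 + 33) - 13762) - 23067) = √71/((110 - 13762) - 23067) = √71/(-13652 - 23067) = √71/(-36719) = √71*(-1/36719) = -√71/36719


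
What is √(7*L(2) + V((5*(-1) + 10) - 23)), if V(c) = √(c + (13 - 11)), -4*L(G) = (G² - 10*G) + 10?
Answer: √(42 + 16*I)/2 ≈ 3.2967 + 0.60667*I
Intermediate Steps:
L(G) = -5/2 - G²/4 + 5*G/2 (L(G) = -((G² - 10*G) + 10)/4 = -(10 + G² - 10*G)/4 = -5/2 - G²/4 + 5*G/2)
V(c) = √(2 + c) (V(c) = √(c + 2) = √(2 + c))
√(7*L(2) + V((5*(-1) + 10) - 23)) = √(7*(-5/2 - ¼*2² + (5/2)*2) + √(2 + ((5*(-1) + 10) - 23))) = √(7*(-5/2 - ¼*4 + 5) + √(2 + ((-5 + 10) - 23))) = √(7*(-5/2 - 1 + 5) + √(2 + (5 - 23))) = √(7*(3/2) + √(2 - 18)) = √(21/2 + √(-16)) = √(21/2 + 4*I)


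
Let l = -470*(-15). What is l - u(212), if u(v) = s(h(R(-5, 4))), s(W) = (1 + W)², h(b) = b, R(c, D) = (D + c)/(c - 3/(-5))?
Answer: 3411471/484 ≈ 7048.5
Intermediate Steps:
R(c, D) = (D + c)/(⅗ + c) (R(c, D) = (D + c)/(c - 3*(-⅕)) = (D + c)/(c + ⅗) = (D + c)/(⅗ + c))
l = 7050
u(v) = 729/484 (u(v) = (1 + 5*(4 - 5)/(3 + 5*(-5)))² = (1 + 5*(-1)/(3 - 25))² = (1 + 5*(-1)/(-22))² = (1 + 5*(-1/22)*(-1))² = (1 + 5/22)² = (27/22)² = 729/484)
l - u(212) = 7050 - 1*729/484 = 7050 - 729/484 = 3411471/484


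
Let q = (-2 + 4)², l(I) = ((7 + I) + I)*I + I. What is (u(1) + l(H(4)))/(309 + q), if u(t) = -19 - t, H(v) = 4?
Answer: 44/313 ≈ 0.14058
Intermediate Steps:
l(I) = I + I*(7 + 2*I) (l(I) = (7 + 2*I)*I + I = I*(7 + 2*I) + I = I + I*(7 + 2*I))
q = 4 (q = 2² = 4)
(u(1) + l(H(4)))/(309 + q) = ((-19 - 1*1) + 2*4*(4 + 4))/(309 + 4) = ((-19 - 1) + 2*4*8)/313 = (-20 + 64)*(1/313) = 44*(1/313) = 44/313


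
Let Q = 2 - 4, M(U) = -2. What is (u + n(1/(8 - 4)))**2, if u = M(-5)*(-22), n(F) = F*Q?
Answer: 7569/4 ≈ 1892.3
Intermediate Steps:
Q = -2
n(F) = -2*F (n(F) = F*(-2) = -2*F)
u = 44 (u = -2*(-22) = 44)
(u + n(1/(8 - 4)))**2 = (44 - 2/(8 - 4))**2 = (44 - 2/4)**2 = (44 - 2*1/4)**2 = (44 - 1/2)**2 = (87/2)**2 = 7569/4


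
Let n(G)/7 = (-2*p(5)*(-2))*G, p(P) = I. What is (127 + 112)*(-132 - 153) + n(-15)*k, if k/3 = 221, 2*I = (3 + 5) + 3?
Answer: -1599645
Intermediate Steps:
I = 11/2 (I = ((3 + 5) + 3)/2 = (8 + 3)/2 = (½)*11 = 11/2 ≈ 5.5000)
k = 663 (k = 3*221 = 663)
p(P) = 11/2
n(G) = 154*G (n(G) = 7*((-2*11/2*(-2))*G) = 7*((-11*(-2))*G) = 7*(22*G) = 154*G)
(127 + 112)*(-132 - 153) + n(-15)*k = (127 + 112)*(-132 - 153) + (154*(-15))*663 = 239*(-285) - 2310*663 = -68115 - 1531530 = -1599645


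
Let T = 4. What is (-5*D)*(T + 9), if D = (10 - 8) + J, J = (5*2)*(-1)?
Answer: 520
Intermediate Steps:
J = -10 (J = 10*(-1) = -10)
D = -8 (D = (10 - 8) - 10 = 2 - 10 = -8)
(-5*D)*(T + 9) = (-5*(-8))*(4 + 9) = 40*13 = 520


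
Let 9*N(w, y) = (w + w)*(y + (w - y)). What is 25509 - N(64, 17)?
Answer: 221389/9 ≈ 24599.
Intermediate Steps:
N(w, y) = 2*w**2/9 (N(w, y) = ((w + w)*(y + (w - y)))/9 = ((2*w)*w)/9 = (2*w**2)/9 = 2*w**2/9)
25509 - N(64, 17) = 25509 - 2*64**2/9 = 25509 - 2*4096/9 = 25509 - 1*8192/9 = 25509 - 8192/9 = 221389/9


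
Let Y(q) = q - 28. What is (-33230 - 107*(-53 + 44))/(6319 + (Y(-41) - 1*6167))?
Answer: -32267/83 ≈ -388.76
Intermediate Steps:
Y(q) = -28 + q
(-33230 - 107*(-53 + 44))/(6319 + (Y(-41) - 1*6167)) = (-33230 - 107*(-53 + 44))/(6319 + ((-28 - 41) - 1*6167)) = (-33230 - 107*(-9))/(6319 + (-69 - 6167)) = (-33230 + 963)/(6319 - 6236) = -32267/83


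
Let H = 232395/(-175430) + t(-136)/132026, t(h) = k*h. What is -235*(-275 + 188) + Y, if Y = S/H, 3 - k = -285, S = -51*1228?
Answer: 73944232898933/1251780817 ≈ 59071.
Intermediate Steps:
S = -62628
k = 288 (k = 3 - 1*(-285) = 3 + 285 = 288)
t(h) = 288*h
H = -3755342451/2316132118 (H = 232395/(-175430) + (288*(-136))/132026 = 232395*(-1/175430) - 39168*1/132026 = -46479/35086 - 19584/66013 = -3755342451/2316132118 ≈ -1.6214)
Y = 48351574095368/1251780817 (Y = -62628/(-3755342451/2316132118) = -62628*(-2316132118/3755342451) = 48351574095368/1251780817 ≈ 38626.)
-235*(-275 + 188) + Y = -235*(-275 + 188) + 48351574095368/1251780817 = -235*(-87) + 48351574095368/1251780817 = 20445 + 48351574095368/1251780817 = 73944232898933/1251780817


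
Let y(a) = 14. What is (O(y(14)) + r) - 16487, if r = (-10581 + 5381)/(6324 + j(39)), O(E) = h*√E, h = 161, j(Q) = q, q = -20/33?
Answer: -215034179/13042 + 161*√14 ≈ -15885.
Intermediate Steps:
q = -20/33 (q = -20*1/33 = -20/33 ≈ -0.60606)
j(Q) = -20/33
O(E) = 161*√E
r = -10725/13042 (r = (-10581 + 5381)/(6324 - 20/33) = -5200/208672/33 = -5200*33/208672 = -10725/13042 ≈ -0.82234)
(O(y(14)) + r) - 16487 = (161*√14 - 10725/13042) - 16487 = (-10725/13042 + 161*√14) - 16487 = -215034179/13042 + 161*√14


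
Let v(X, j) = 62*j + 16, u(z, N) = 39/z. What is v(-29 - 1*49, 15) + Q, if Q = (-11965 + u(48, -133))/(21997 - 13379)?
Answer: 130250621/137888 ≈ 944.61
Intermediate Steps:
v(X, j) = 16 + 62*j
Q = -191427/137888 (Q = (-11965 + 39/48)/(21997 - 13379) = (-11965 + 39*(1/48))/8618 = (-11965 + 13/16)*(1/8618) = -191427/16*1/8618 = -191427/137888 ≈ -1.3883)
v(-29 - 1*49, 15) + Q = (16 + 62*15) - 191427/137888 = (16 + 930) - 191427/137888 = 946 - 191427/137888 = 130250621/137888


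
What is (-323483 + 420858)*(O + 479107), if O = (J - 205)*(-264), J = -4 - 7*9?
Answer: 53645348125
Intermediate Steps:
J = -67 (J = -4 - 63 = -67)
O = 71808 (O = (-67 - 205)*(-264) = -272*(-264) = 71808)
(-323483 + 420858)*(O + 479107) = (-323483 + 420858)*(71808 + 479107) = 97375*550915 = 53645348125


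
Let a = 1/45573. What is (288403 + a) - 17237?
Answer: 12357848119/45573 ≈ 2.7117e+5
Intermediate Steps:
a = 1/45573 ≈ 2.1943e-5
(288403 + a) - 17237 = (288403 + 1/45573) - 17237 = 13143389920/45573 - 17237 = 12357848119/45573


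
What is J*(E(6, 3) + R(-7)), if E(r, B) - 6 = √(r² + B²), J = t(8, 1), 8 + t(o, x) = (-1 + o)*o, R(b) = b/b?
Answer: 336 + 144*√5 ≈ 657.99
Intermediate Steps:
R(b) = 1
t(o, x) = -8 + o*(-1 + o) (t(o, x) = -8 + (-1 + o)*o = -8 + o*(-1 + o))
J = 48 (J = -8 + 8² - 1*8 = -8 + 64 - 8 = 48)
E(r, B) = 6 + √(B² + r²) (E(r, B) = 6 + √(r² + B²) = 6 + √(B² + r²))
J*(E(6, 3) + R(-7)) = 48*((6 + √(3² + 6²)) + 1) = 48*((6 + √(9 + 36)) + 1) = 48*((6 + √45) + 1) = 48*((6 + 3*√5) + 1) = 48*(7 + 3*√5) = 336 + 144*√5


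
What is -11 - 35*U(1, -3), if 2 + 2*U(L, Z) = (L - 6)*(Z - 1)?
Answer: -326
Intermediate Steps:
U(L, Z) = -1 + (-1 + Z)*(-6 + L)/2 (U(L, Z) = -1 + ((L - 6)*(Z - 1))/2 = -1 + ((-6 + L)*(-1 + Z))/2 = -1 + ((-1 + Z)*(-6 + L))/2 = -1 + (-1 + Z)*(-6 + L)/2)
-11 - 35*U(1, -3) = -11 - 35*(2 - 3*(-3) - ½*1 + (½)*1*(-3)) = -11 - 35*(2 + 9 - ½ - 3/2) = -11 - 35*9 = -11 - 315 = -326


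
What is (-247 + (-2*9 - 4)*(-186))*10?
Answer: 38450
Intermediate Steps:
(-247 + (-2*9 - 4)*(-186))*10 = (-247 + (-18 - 4)*(-186))*10 = (-247 - 22*(-186))*10 = (-247 + 4092)*10 = 3845*10 = 38450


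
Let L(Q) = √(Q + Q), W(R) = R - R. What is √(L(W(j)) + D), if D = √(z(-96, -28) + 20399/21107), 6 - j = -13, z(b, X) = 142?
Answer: 21107^(¾)*3017593^(¼)/21107 ≈ 3.4579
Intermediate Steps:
j = 19 (j = 6 - 1*(-13) = 6 + 13 = 19)
W(R) = 0
L(Q) = √2*√Q (L(Q) = √(2*Q) = √2*√Q)
D = √63692335451/21107 (D = √(142 + 20399/21107) = √(3017593/21107) = √63692335451/21107 ≈ 11.957)
√(L(W(j)) + D) = √(√2*√0 + √63692335451/21107) = √(√2*0 + √63692335451/21107) = √(0 + √63692335451/21107) = √(√63692335451/21107) = 21107^(¾)*3017593^(¼)/21107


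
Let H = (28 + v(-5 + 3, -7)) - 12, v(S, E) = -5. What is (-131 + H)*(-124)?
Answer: 14880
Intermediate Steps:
H = 11 (H = (28 - 5) - 12 = 23 - 12 = 11)
(-131 + H)*(-124) = (-131 + 11)*(-124) = -120*(-124) = 14880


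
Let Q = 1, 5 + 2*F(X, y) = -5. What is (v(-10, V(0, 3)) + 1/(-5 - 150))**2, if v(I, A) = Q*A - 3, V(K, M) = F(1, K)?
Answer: 1540081/24025 ≈ 64.103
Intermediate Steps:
F(X, y) = -5 (F(X, y) = -5/2 + (1/2)*(-5) = -5/2 - 5/2 = -5)
V(K, M) = -5
v(I, A) = -3 + A (v(I, A) = 1*A - 3 = A - 3 = -3 + A)
(v(-10, V(0, 3)) + 1/(-5 - 150))**2 = ((-3 - 5) + 1/(-5 - 150))**2 = (-8 + 1/(-155))**2 = (-8 - 1/155)**2 = (-1241/155)**2 = 1540081/24025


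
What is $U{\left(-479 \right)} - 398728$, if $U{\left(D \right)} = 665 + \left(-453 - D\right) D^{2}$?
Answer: $5567403$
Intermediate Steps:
$U{\left(D \right)} = 665 + D^{2} \left(-453 - D\right)$
$U{\left(-479 \right)} - 398728 = \left(665 - \left(-479\right)^{3} - 453 \left(-479\right)^{2}\right) - 398728 = \left(665 - -109902239 - 103936773\right) - 398728 = \left(665 + 109902239 - 103936773\right) - 398728 = 5966131 - 398728 = 5567403$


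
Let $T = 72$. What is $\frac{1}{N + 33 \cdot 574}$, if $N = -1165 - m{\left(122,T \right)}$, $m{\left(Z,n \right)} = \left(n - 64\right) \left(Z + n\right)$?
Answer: $\frac{1}{16225} \approx 6.1633 \cdot 10^{-5}$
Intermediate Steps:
$m{\left(Z,n \right)} = \left(-64 + n\right) \left(Z + n\right)$
$N = -2717$ ($N = -1165 - \left(72^{2} - 7808 - 4608 + 122 \cdot 72\right) = -1165 - \left(5184 - 7808 - 4608 + 8784\right) = -1165 - 1552 = -2717$)
$\frac{1}{N + 33 \cdot 574} = \frac{1}{-2717 + 33 \cdot 574} = \frac{1}{-2717 + 18942} = \frac{1}{16225}$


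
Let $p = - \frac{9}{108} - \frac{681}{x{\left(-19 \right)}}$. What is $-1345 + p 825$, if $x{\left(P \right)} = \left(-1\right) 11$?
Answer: $\frac{198645}{4} \approx 49661.0$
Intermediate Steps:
$x{\left(P \right)} = -11$
$p = \frac{8161}{132}$ ($p = - \frac{9}{108} - \frac{681}{-11} = \left(-9\right) \frac{1}{108} - - \frac{681}{11} = - \frac{1}{12} + \frac{681}{11} = \frac{8161}{132} \approx 61.826$)
$-1345 + p 825 = -1345 + \frac{8161}{132} \cdot 825 = -1345 + \frac{204025}{4} = \frac{198645}{4}$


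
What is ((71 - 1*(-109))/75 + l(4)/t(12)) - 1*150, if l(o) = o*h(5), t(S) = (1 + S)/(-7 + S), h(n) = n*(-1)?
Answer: -10094/65 ≈ -155.29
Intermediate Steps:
h(n) = -n
t(S) = (1 + S)/(-7 + S)
l(o) = -5*o (l(o) = o*(-1*5) = o*(-5) = -5*o)
((71 - 1*(-109))/75 + l(4)/t(12)) - 1*150 = ((71 - 1*(-109))/75 + (-5*4)/(((1 + 12)/(-7 + 12)))) - 1*150 = ((71 + 109)*(1/75) - 20/(13/5)) - 150 = (180*(1/75) - 20/((⅕)*13)) - 150 = (12/5 - 20/13/5) - 150 = (12/5 - 20*5/13) - 150 = (12/5 - 100/13) - 150 = -344/65 - 150 = -10094/65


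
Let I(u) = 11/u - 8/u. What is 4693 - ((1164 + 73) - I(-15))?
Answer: 17279/5 ≈ 3455.8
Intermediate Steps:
I(u) = 3/u
4693 - ((1164 + 73) - I(-15)) = 4693 - ((1164 + 73) - 3/(-15)) = 4693 - (1237 - 3*(-1)/15) = 4693 - (1237 - 1*(-⅕)) = 4693 - (1237 + ⅕) = 4693 - 1*6186/5 = 4693 - 6186/5 = 17279/5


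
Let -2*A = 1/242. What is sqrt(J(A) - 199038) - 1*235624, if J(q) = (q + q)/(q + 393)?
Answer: -235624 + 2*I*sqrt(1800309882147805)/190211 ≈ -2.3562e+5 + 446.14*I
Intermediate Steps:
A = -1/484 (A = -1/2/242 = -1/2*1/242 = -1/484 ≈ -0.0020661)
J(q) = 2*q/(393 + q) (J(q) = (2*q)/(393 + q) = 2*q/(393 + q))
sqrt(J(A) - 199038) - 1*235624 = sqrt(2*(-1/484)/(393 - 1/484) - 199038) - 1*235624 = sqrt(2*(-1/484)/(190211/484) - 199038) - 235624 = sqrt(2*(-1/484)*(484/190211) - 199038) - 235624 = sqrt(-2/190211 - 199038) - 235624 = sqrt(-37859217020/190211) - 235624 = 2*I*sqrt(1800309882147805)/190211 - 235624 = -235624 + 2*I*sqrt(1800309882147805)/190211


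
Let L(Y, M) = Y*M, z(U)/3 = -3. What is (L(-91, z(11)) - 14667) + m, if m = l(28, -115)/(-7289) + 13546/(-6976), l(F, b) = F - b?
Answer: -352121862317/25424032 ≈ -13850.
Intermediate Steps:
z(U) = -9 (z(U) = 3*(-3) = -9)
L(Y, M) = M*Y
m = -49867181/25424032 (m = (28 - 1*(-115))/(-7289) + 13546/(-6976) = (28 + 115)*(-1/7289) + 13546*(-1/6976) = 143*(-1/7289) - 6773/3488 = -143/7289 - 6773/3488 = -49867181/25424032 ≈ -1.9614)
(L(-91, z(11)) - 14667) + m = (-9*(-91) - 14667) - 49867181/25424032 = (819 - 14667) - 49867181/25424032 = -13848 - 49867181/25424032 = -352121862317/25424032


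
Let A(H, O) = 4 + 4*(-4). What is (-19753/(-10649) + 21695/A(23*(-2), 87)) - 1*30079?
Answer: -4074528271/127788 ≈ -31885.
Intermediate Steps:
A(H, O) = -12 (A(H, O) = 4 - 16 = -12)
(-19753/(-10649) + 21695/A(23*(-2), 87)) - 1*30079 = (-19753/(-10649) + 21695/(-12)) - 1*30079 = (-19753*(-1/10649) + 21695*(-1/12)) - 30079 = (19753/10649 - 21695/12) - 30079 = -230793019/127788 - 30079 = -4074528271/127788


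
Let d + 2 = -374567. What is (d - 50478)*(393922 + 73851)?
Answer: -198825510331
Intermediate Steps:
d = -374569 (d = -2 - 374567 = -374569)
(d - 50478)*(393922 + 73851) = (-374569 - 50478)*(393922 + 73851) = -425047*467773 = -198825510331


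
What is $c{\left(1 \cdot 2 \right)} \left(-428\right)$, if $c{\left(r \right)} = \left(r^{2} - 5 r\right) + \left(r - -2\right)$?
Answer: $856$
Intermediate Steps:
$c{\left(r \right)} = 2 + r^{2} - 4 r$ ($c{\left(r \right)} = \left(r^{2} - 5 r\right) + \left(r + 2\right) = \left(r^{2} - 5 r\right) + \left(2 + r\right) = 2 + r^{2} - 4 r$)
$c{\left(1 \cdot 2 \right)} \left(-428\right) = \left(2 + \left(1 \cdot 2\right)^{2} - 4 \cdot 1 \cdot 2\right) \left(-428\right) = \left(2 + 2^{2} - 8\right) \left(-428\right) = \left(2 + 4 - 8\right) \left(-428\right) = \left(-2\right) \left(-428\right) = 856$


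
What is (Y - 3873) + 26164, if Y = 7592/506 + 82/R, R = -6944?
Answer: 19593940395/878416 ≈ 22306.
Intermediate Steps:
Y = 13169339/878416 (Y = 7592/506 + 82/(-6944) = 7592*(1/506) + 82*(-1/6944) = 3796/253 - 41/3472 = 13169339/878416 ≈ 14.992)
(Y - 3873) + 26164 = (13169339/878416 - 3873) + 26164 = -3388935829/878416 + 26164 = 19593940395/878416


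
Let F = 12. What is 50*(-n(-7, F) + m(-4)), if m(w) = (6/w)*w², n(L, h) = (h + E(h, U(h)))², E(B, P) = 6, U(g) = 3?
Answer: -17400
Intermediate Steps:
n(L, h) = (6 + h)² (n(L, h) = (h + 6)² = (6 + h)²)
m(w) = 6*w
50*(-n(-7, F) + m(-4)) = 50*(-(6 + 12)² + 6*(-4)) = 50*(-1*18² - 24) = 50*(-1*324 - 24) = 50*(-324 - 24) = 50*(-348) = -17400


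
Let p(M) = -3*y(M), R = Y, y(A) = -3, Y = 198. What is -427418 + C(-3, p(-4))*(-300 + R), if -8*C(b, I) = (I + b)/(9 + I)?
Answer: -1709655/4 ≈ -4.2741e+5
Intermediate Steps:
R = 198
p(M) = 9 (p(M) = -3*(-3) = 9)
C(b, I) = -(I + b)/(8*(9 + I))
-427418 + C(-3, p(-4))*(-300 + R) = -427418 + ((-1*9 - 1*(-3))/(8*(9 + 9)))*(-300 + 198) = -427418 + ((⅛)*(-9 + 3)/18)*(-102) = -427418 + ((⅛)*(1/18)*(-6))*(-102) = -427418 - 1/24*(-102) = -427418 + 17/4 = -1709655/4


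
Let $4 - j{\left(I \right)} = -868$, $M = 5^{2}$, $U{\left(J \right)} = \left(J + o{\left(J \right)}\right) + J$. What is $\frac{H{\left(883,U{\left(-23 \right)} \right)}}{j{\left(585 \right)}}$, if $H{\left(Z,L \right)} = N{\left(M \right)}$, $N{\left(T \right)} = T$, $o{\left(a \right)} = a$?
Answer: $\frac{25}{872} \approx 0.02867$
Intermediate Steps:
$U{\left(J \right)} = 3 J$ ($U{\left(J \right)} = \left(J + J\right) + J = 2 J + J = 3 J$)
$M = 25$
$H{\left(Z,L \right)} = 25$
$j{\left(I \right)} = 872$ ($j{\left(I \right)} = 4 - -868 = 4 + 868 = 872$)
$\frac{H{\left(883,U{\left(-23 \right)} \right)}}{j{\left(585 \right)}} = \frac{25}{872}$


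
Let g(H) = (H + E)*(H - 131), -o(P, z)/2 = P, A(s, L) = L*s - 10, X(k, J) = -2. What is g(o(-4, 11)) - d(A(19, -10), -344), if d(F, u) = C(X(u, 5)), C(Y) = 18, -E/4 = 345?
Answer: 168738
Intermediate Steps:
E = -1380 (E = -4*345 = -1380)
A(s, L) = -10 + L*s
o(P, z) = -2*P
g(H) = (-1380 + H)*(-131 + H) (g(H) = (H - 1380)*(H - 131) = (-1380 + H)*(-131 + H))
d(F, u) = 18
g(o(-4, 11)) - d(A(19, -10), -344) = (180780 + (-2*(-4))² - (-3022)*(-4)) - 1*18 = (180780 + 8² - 1511*8) - 18 = (180780 + 64 - 12088) - 18 = 168756 - 18 = 168738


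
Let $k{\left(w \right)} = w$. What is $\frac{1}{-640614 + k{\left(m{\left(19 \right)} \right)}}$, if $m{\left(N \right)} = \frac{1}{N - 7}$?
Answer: $- \frac{12}{7687367} \approx -1.561 \cdot 10^{-6}$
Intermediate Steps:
$m{\left(N \right)} = \frac{1}{-7 + N}$
$\frac{1}{-640614 + k{\left(m{\left(19 \right)} \right)}} = \frac{1}{-640614 + \frac{1}{-7 + 19}} = \frac{1}{-640614 + \frac{1}{12}} = \frac{1}{- \frac{7687367}{12}} = - \frac{12}{7687367}$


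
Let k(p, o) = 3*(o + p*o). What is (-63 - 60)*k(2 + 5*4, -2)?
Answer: 16974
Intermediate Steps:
k(p, o) = 3*o + 3*o*p (k(p, o) = 3*(o + o*p) = 3*o + 3*o*p)
(-63 - 60)*k(2 + 5*4, -2) = (-63 - 60)*(3*(-2)*(1 + (2 + 5*4))) = -369*(-2)*(1 + (2 + 20)) = -369*(-2)*(1 + 22) = -369*(-2)*23 = -123*(-138) = 16974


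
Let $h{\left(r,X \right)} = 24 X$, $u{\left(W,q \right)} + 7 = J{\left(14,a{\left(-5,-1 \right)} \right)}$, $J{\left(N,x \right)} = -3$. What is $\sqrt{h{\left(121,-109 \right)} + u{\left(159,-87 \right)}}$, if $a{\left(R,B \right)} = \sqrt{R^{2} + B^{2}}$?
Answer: $i \sqrt{2626} \approx 51.245 i$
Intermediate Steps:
$a{\left(R,B \right)} = \sqrt{B^{2} + R^{2}}$
$u{\left(W,q \right)} = -10$ ($u{\left(W,q \right)} = -7 - 3 = -10$)
$\sqrt{h{\left(121,-109 \right)} + u{\left(159,-87 \right)}} = \sqrt{24 \left(-109\right) - 10} = \sqrt{-2616 - 10} = \sqrt{-2626} = i \sqrt{2626}$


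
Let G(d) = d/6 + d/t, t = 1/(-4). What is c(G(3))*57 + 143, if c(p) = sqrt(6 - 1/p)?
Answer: 143 + 114*sqrt(805)/23 ≈ 283.63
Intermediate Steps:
t = -1/4 ≈ -0.25000
G(d) = -23*d/6 (G(d) = d/6 + d/(-1/4) = d*(1/6) + d*(-4) = d/6 - 4*d = -23*d/6)
c(G(3))*57 + 143 = sqrt(6 - 1/((-23/6*3)))*57 + 143 = sqrt(6 - 1/(-23/2))*57 + 143 = sqrt(6 - 1*(-2/23))*57 + 143 = sqrt(6 + 2/23)*57 + 143 = sqrt(140/23)*57 + 143 = (2*sqrt(805)/23)*57 + 143 = 114*sqrt(805)/23 + 143 = 143 + 114*sqrt(805)/23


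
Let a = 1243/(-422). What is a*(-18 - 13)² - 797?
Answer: -1530857/422 ≈ -3627.6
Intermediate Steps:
a = -1243/422 (a = 1243*(-1/422) = -1243/422 ≈ -2.9455)
a*(-18 - 13)² - 797 = -1243*(-18 - 13)²/422 - 797 = -1243/422*(-31)² - 797 = -1243/422*961 - 797 = -1194523/422 - 797 = -1530857/422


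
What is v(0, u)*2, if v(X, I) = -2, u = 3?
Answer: -4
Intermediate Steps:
v(0, u)*2 = -2*2 = -4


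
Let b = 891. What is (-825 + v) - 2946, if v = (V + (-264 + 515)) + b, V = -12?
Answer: -2641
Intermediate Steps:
v = 1130 (v = (-12 + (-264 + 515)) + 891 = (-12 + 251) + 891 = 239 + 891 = 1130)
(-825 + v) - 2946 = (-825 + 1130) - 2946 = 305 - 2946 = -2641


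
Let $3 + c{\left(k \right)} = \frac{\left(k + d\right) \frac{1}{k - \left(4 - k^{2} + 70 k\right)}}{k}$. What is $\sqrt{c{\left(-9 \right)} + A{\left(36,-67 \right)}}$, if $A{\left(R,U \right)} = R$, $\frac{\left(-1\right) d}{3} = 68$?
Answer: $\frac{\sqrt{144848262}}{2094} \approx 5.7475$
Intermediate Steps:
$d = -204$ ($d = \left(-3\right) 68 = -204$)
$c{\left(k \right)} = -3 + \frac{-204 + k}{k \left(-4 + k^{2} - 69 k\right)}$ ($c{\left(k \right)} = -3 + \frac{\left(k - 204\right) \frac{1}{k - \left(4 - k^{2} + 70 k\right)}}{k} = -3 + \frac{\left(-204 + k\right) \frac{1}{k - \left(4 - k^{2} + 70 k\right)}}{k} = -3 + \frac{\left(-204 + k\right) \frac{1}{-4 + k^{2} - 69 k}}{k} = -3 + \frac{\frac{1}{-4 + k^{2} - 69 k} \left(-204 + k\right)}{k} = -3 + \frac{-204 + k}{k \left(-4 + k^{2} - 69 k\right)}$)
$\sqrt{c{\left(-9 \right)} + A{\left(36,-67 \right)}} = \sqrt{\frac{204 - 207 \left(-9\right)^{2} - -117 + 3 \left(-9\right)^{3}}{\left(-9\right) \left(4 - \left(-9\right)^{2} + 69 \left(-9\right)\right)} + 36} = \sqrt{- \frac{204 - 16767 + 117 + 3 \left(-729\right)}{9 \left(4 - 81 - 621\right)} + 36} = \sqrt{- \frac{204 - 16767 + 117 - 2187}{9 \left(4 - 81 - 621\right)} + 36} = \sqrt{\left(- \frac{1}{9}\right) \frac{1}{-698} \left(-18633\right) + 36} = \sqrt{\left(- \frac{1}{9}\right) \left(- \frac{1}{698}\right) \left(-18633\right) + 36} = \sqrt{- \frac{6211}{2094} + 36} = \sqrt{\frac{69173}{2094}} = \frac{\sqrt{144848262}}{2094}$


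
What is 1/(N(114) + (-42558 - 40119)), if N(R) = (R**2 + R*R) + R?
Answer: -1/56571 ≈ -1.7677e-5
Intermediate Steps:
N(R) = R + 2*R**2 (N(R) = (R**2 + R**2) + R = 2*R**2 + R = R + 2*R**2)
1/(N(114) + (-42558 - 40119)) = 1/(114*(1 + 2*114) + (-42558 - 40119)) = 1/(114*(1 + 228) - 82677) = 1/(114*229 - 82677) = 1/(26106 - 82677) = 1/(-56571) = -1/56571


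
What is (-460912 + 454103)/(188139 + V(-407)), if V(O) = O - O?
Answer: -6809/188139 ≈ -0.036191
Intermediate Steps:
V(O) = 0
(-460912 + 454103)/(188139 + V(-407)) = (-460912 + 454103)/(188139 + 0) = -6809/188139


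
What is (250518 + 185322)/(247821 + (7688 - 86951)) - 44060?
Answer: -1237704940/28093 ≈ -44057.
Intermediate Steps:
(250518 + 185322)/(247821 + (7688 - 86951)) - 44060 = 435840/(247821 - 79263) - 44060 = 435840/168558 - 44060 = 435840*(1/168558) - 44060 = 72640/28093 - 44060 = -1237704940/28093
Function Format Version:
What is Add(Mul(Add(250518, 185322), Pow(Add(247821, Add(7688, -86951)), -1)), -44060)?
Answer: Rational(-1237704940, 28093) ≈ -44057.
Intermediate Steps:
Add(Mul(Add(250518, 185322), Pow(Add(247821, Add(7688, -86951)), -1)), -44060) = Add(Mul(435840, Pow(Add(247821, -79263), -1)), -44060) = Add(Mul(435840, Pow(168558, -1)), -44060) = Add(Mul(435840, Rational(1, 168558)), -44060) = Add(Rational(72640, 28093), -44060) = Rational(-1237704940, 28093)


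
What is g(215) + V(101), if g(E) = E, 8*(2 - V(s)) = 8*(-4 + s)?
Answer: 120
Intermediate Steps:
V(s) = 6 - s (V(s) = 2 - (-4 + s) = 2 - (-32 + 8*s)/8 = 2 + (4 - s) = 6 - s)
g(215) + V(101) = 215 + (6 - 1*101) = 215 + (6 - 101) = 215 - 95 = 120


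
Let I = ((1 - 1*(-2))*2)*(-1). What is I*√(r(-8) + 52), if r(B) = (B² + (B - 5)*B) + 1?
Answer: -6*√221 ≈ -89.196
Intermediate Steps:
r(B) = 1 + B² + B*(-5 + B) (r(B) = (B² + (-5 + B)*B) + 1 = (B² + B*(-5 + B)) + 1 = 1 + B² + B*(-5 + B))
I = -6 (I = ((1 + 2)*2)*(-1) = (3*2)*(-1) = 6*(-1) = -6)
I*√(r(-8) + 52) = -6*√((1 - 5*(-8) + 2*(-8)²) + 52) = -6*√((1 + 40 + 2*64) + 52) = -6*√((1 + 40 + 128) + 52) = -6*√(169 + 52) = -6*√221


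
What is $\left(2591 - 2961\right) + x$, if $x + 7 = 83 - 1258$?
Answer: $-1552$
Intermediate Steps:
$x = -1182$ ($x = -7 + \left(83 - 1258\right) = -7 - 1175 = -1182$)
$\left(2591 - 2961\right) + x = \left(2591 - 2961\right) - 1182 = -370 - 1182 = -1552$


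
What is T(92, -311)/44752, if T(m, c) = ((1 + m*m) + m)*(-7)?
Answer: -59899/44752 ≈ -1.3385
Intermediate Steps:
T(m, c) = -7 - 7*m - 7*m² (T(m, c) = ((1 + m²) + m)*(-7) = (1 + m + m²)*(-7) = -7 - 7*m - 7*m²)
T(92, -311)/44752 = (-7 - 7*92 - 7*92²)/44752 = (-7 - 644 - 7*8464)*(1/44752) = (-7 - 644 - 59248)*(1/44752) = -59899*1/44752 = -59899/44752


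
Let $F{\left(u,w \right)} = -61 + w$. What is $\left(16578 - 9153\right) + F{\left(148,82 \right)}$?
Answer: $7446$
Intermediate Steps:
$\left(16578 - 9153\right) + F{\left(148,82 \right)} = \left(16578 - 9153\right) + \left(-61 + 82\right) = 7425 + 21 = 7446$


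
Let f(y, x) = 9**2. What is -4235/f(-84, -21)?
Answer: -4235/81 ≈ -52.284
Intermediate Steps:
f(y, x) = 81
-4235/f(-84, -21) = -4235/81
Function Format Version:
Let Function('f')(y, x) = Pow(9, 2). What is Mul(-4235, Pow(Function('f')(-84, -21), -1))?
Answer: Rational(-4235, 81) ≈ -52.284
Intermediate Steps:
Function('f')(y, x) = 81
Mul(-4235, Pow(Function('f')(-84, -21), -1)) = Mul(-4235, Pow(81, -1)) = Mul(-4235, Rational(1, 81)) = Rational(-4235, 81)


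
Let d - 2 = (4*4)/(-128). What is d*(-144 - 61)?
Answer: -3075/8 ≈ -384.38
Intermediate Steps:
d = 15/8 (d = 2 + (4*4)/(-128) = 2 + 16*(-1/128) = 2 - ⅛ = 15/8 ≈ 1.8750)
d*(-144 - 61) = 15*(-144 - 61)/8 = (15/8)*(-205) = -3075/8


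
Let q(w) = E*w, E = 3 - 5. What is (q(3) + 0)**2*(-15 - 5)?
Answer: -720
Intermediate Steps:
E = -2
q(w) = -2*w
(q(3) + 0)**2*(-15 - 5) = (-2*3 + 0)**2*(-15 - 5) = (-6 + 0)**2*(-20) = (-6)**2*(-20) = 36*(-20) = -720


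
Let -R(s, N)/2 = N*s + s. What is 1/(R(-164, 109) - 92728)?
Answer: -1/56648 ≈ -1.7653e-5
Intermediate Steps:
R(s, N) = -2*s - 2*N*s (R(s, N) = -2*(N*s + s) = -2*(s + N*s) = -2*s - 2*N*s)
1/(R(-164, 109) - 92728) = 1/(-2*(-164)*(1 + 109) - 92728) = 1/(-2*(-164)*110 - 92728) = 1/(36080 - 92728) = 1/(-56648) = -1/56648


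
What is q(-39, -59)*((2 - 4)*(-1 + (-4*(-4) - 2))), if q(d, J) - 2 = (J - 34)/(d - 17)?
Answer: -2665/28 ≈ -95.179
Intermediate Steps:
q(d, J) = 2 + (-34 + J)/(-17 + d) (q(d, J) = 2 + (J - 34)/(d - 17) = 2 + (-34 + J)/(-17 + d))
q(-39, -59)*((2 - 4)*(-1 + (-4*(-4) - 2))) = ((-68 - 59 + 2*(-39))/(-17 - 39))*((2 - 4)*(-1 + (-4*(-4) - 2))) = ((-68 - 59 - 78)/(-56))*(-2*(-1 + (16 - 2))) = (-1/56*(-205))*(-2*(-1 + 14)) = 205*(-2*13)/56 = (205/56)*(-26) = -2665/28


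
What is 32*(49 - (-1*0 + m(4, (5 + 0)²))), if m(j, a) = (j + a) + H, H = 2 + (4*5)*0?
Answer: 576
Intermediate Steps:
H = 2 (H = 2 + 20*0 = 2 + 0 = 2)
m(j, a) = 2 + a + j (m(j, a) = (j + a) + 2 = (a + j) + 2 = 2 + a + j)
32*(49 - (-1*0 + m(4, (5 + 0)²))) = 32*(49 - (-1*0 + (2 + (5 + 0)² + 4))) = 32*(49 - (0 + (2 + 5² + 4))) = 32*(49 - (0 + (2 + 25 + 4))) = 32*(49 - (0 + 31)) = 32*(49 - 1*31) = 32*(49 - 31) = 32*18 = 576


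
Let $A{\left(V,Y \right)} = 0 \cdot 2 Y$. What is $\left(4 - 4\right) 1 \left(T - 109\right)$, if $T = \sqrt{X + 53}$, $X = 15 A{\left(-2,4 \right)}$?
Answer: $0$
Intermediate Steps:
$A{\left(V,Y \right)} = 0$ ($A{\left(V,Y \right)} = 0 Y = 0$)
$X = 0$ ($X = 15 \cdot 0 = 0$)
$T = \sqrt{53}$ ($T = \sqrt{0 + 53} = \sqrt{53} \approx 7.2801$)
$\left(4 - 4\right) 1 \left(T - 109\right) = \left(4 - 4\right) 1 \left(\sqrt{53} - 109\right) = 0 \cdot 1 \left(-109 + \sqrt{53}\right) = 0 \left(-109 + \sqrt{53}\right) = 0$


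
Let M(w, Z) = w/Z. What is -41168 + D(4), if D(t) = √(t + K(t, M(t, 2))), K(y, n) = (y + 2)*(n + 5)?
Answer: -41168 + √46 ≈ -41161.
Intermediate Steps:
K(y, n) = (2 + y)*(5 + n)
D(t) = √(10 + t²/2 + 7*t) (D(t) = √(t + (10 + 2*(t/2) + 5*t + (t/2)*t)) = √(t + (10 + t + 5*t + t²/2)) = √(t + (10 + t²/2 + 6*t)) = √(10 + t²/2 + 7*t))
-41168 + D(4) = -41168 + √(40 + 2*4² + 28*4)/2 = -41168 + √(40 + 2*16 + 112)/2 = -41168 + √(40 + 32 + 112)/2 = -41168 + √184/2 = -41168 + (2*√46)/2 = -41168 + √46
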